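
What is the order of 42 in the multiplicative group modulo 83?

82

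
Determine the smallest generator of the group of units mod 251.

6

φ(251) = 251 − 1 = 250 = 2 · 5^3.
g is a primitive root iff g^(250/q) ≢ 1 (mod 251) for each prime q ∈ {2, 5}.
g = 2: 2^125 ≡ 250; 2^50 ≡ 1 — hits 1, so not a primitive root.
g = 3: 3^125 ≡ 1 — hits 1, so not a primitive root.
g = 4: 4^125 ≡ 1 — hits 1, so not a primitive root.
g = 5: 5^125 ≡ 1 — hits 1, so not a primitive root.
g = 6: 6^125 ≡ 250; 6^50 ≡ 219 — none is 1, so 6 is a primitive root.
The smallest primitive root modulo 251 is 6.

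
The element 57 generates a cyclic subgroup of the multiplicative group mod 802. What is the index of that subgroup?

Since 57 ∈ (Z/802Z)^×, its order divides φ(802) = φ(2)·φ(401) = 1·400 = 400 = 2^4 · 5^2.
Divisors of 400: 1, 2, 4, 5, 8, 10, 16, 20, 25, 40, 50, 80, 100, 200, 400.
Test each divisor d:
57^1 ≡ 57 (mod 802)
57^2 ≡ 41 (mod 802)
57^4 ≡ 77 (mod 802)
57^5 ≡ 379 (mod 802)
57^8 ≡ 315 (mod 802)
57^10 ≡ 83 (mod 802)
57^16 ≡ 579 (mod 802)
57^20 ≡ 473 (mod 802)
57^25 ≡ 421 (mod 802)
57^40 ≡ 773 (mod 802)
57^50 ≡ 801 (mod 802)
57^80 ≡ 39 (mod 802)
57^100 ≡ 1 (mod 802) ✓
The order of 57 is 100, so the subgroup it generates has 100 elements.
Index = |(Z/802Z)^×| / |⟨57⟩| = 400 / 100 = 4.

4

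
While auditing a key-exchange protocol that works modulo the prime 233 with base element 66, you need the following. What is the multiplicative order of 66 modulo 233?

Since 66 ∈ (Z/233Z)^×, its order divides φ(233) = 233 − 1 = 232 = 2^3 · 29.
Divisors of 232: 1, 2, 4, 8, 29, 58, 116, 232.
Evaluate successive powers at the divisors of 232:
66^1 ≡ 66
66^2 ≡ 162
66^4 ≡ 148
66^8 ≡ 2
66^29 ≡ 89
66^58 ≡ 232
66^116 ≡ 1
The smallest such exponent is 116, so the order of 66 is 116.

116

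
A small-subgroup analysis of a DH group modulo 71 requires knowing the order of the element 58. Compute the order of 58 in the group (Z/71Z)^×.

By Lagrange's theorem, ord_71(58) divides φ(71) = 71 − 1 = 70 = 2 · 5 · 7.
Divisors of 70: 1, 2, 5, 7, 10, 14, 35, 70.
Evaluate successive powers at the divisors of 70:
58^1 ≡ 58 (mod 71)
58^2 ≡ 27 (mod 71)
58^5 ≡ 37 (mod 71)
58^7 ≡ 5 (mod 71)
58^10 ≡ 20 (mod 71)
58^14 ≡ 25 (mod 71)
58^35 ≡ 1 (mod 71) ✓
The smallest such exponent is 35, so the order of 58 is 35.

35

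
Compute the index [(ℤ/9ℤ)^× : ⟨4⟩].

Since 4 ∈ (Z/9Z)^×, its order divides φ(9) = φ(3^2) = 3·(3−1) = 6 = 2 · 3.
Divisors of 6: 1, 2, 3, 6.
Check 4^d mod 9 for each divisor in increasing order:
4^1 ≡ 4
4^2 ≡ 7
4^3 ≡ 1
The order of 4 is 3, so the subgroup it generates has 3 elements.
Index = |(Z/9Z)^×| / |⟨4⟩| = 6 / 3 = 2.

2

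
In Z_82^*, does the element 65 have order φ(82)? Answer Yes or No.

Yes

φ(82) = φ(2)·φ(41) = 1·40 = 40 = 2^3 · 5.
An element g generates (Z/82Z)^× iff g^(40/q) ≢ 1 (mod 82) for each prime q ∈ {2, 5}.
65^20 ≡ 81 (mod 82)  [q = 2: ≢ 1 ✓]
65^8 ≡ 57 (mod 82)  [q = 5: ≢ 1 ✓]
Every test exponent gives a nontrivial residue, hence 65 generates the full group.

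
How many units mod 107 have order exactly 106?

52

φ(107) = 107 − 1 = 106 = 2 · 53.
Since (Z/107Z)^× is cyclic of order 106, the number of elements of order d is φ(d) when d | 106 and 0 otherwise.
106 = 2 · 53 divides 106, and φ(106) = 52.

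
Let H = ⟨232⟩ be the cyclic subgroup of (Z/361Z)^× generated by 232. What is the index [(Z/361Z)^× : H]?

2

Since 232 ∈ (Z/361Z)^×, its order divides φ(361) = φ(19^2) = 19·(19−1) = 342 = 2 · 3^2 · 19.
Divisors of 342: 1, 2, 3, 6, 9, 18, 19, 38, 57, 114, 171, 342.
Evaluate successive powers at the divisors of 342:
232^1 ≡ 232
232^2 ≡ 35
232^3 ≡ 178
232^6 ≡ 277
232^9 ≡ 210
232^18 ≡ 58
232^19 ≡ 99
232^38 ≡ 54
232^57 ≡ 292
232^114 ≡ 68
232^171 ≡ 1
So ord_361(232) = 171, hence |⟨232⟩| = 171.
The index is φ(361) / ord(232) = 342 / 171 = 2.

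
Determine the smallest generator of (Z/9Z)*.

2

φ(9) = φ(3^2) = 3·(3−1) = 6 = 2 · 3.
g is a primitive root iff g^(6/q) ≢ 1 (mod 9) for each prime q ∈ {2, 3}.
g = 2: 2^3 ≡ 8; 2^2 ≡ 4 — none is 1, so 2 is a primitive root.
The smallest primitive root modulo 9 is 2.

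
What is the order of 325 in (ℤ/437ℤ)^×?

198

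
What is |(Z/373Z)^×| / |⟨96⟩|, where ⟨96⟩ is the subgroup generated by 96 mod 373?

3

By Lagrange's theorem, ord_373(96) divides φ(373) = 373 − 1 = 372 = 2^2 · 3 · 31.
Divisors of 372: 1, 2, 3, 4, 6, 12, 31, 62, 93, 124, 186, 372.
Evaluate successive powers at the divisors of 372:
96^1 ≡ 96 (mod 373)
96^2 ≡ 264 (mod 373)
96^3 ≡ 353 (mod 373)
96^4 ≡ 318 (mod 373)
96^6 ≡ 27 (mod 373)
96^12 ≡ 356 (mod 373)
96^31 ≡ 104 (mod 373)
96^62 ≡ 372 (mod 373)
96^93 ≡ 269 (mod 373)
96^124 ≡ 1 (mod 373) ✓
So ord_373(96) = 124, hence |⟨96⟩| = 124.
[(Z/373Z)^× : ⟨96⟩] = 372/124 = 3.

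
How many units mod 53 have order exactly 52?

24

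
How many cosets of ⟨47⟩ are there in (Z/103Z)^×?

By Lagrange's theorem, ord_103(47) divides φ(103) = 103 − 1 = 102 = 2 · 3 · 17.
Divisors of 102: 1, 2, 3, 6, 17, 34, 51, 102.
Test each divisor d:
47^1 ≡ 47
47^2 ≡ 46
47^3 ≡ 102
47^6 ≡ 1
Thus |⟨47⟩| = ord(47) = 6.
The index is φ(103) / ord(47) = 102 / 6 = 17.

17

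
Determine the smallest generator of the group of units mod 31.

3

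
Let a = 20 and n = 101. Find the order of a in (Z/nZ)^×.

ord(20) | φ(101) = 101 − 1 = 100 = 2^2 · 5^2.
Divisors of 100: 1, 2, 4, 5, 10, 20, 25, 50, 100.
Test each divisor d:
20^1 ≡ 20 (mod 101)
20^2 ≡ 97 (mod 101)
20^4 ≡ 16 (mod 101)
20^5 ≡ 17 (mod 101)
20^10 ≡ 87 (mod 101)
20^20 ≡ 95 (mod 101)
20^25 ≡ 100 (mod 101)
20^50 ≡ 1 (mod 101) ✓
Therefore the multiplicative order of 20 modulo 101 is 50.

50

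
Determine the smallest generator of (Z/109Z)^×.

6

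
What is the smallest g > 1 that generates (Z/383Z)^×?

5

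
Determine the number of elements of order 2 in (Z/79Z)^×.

1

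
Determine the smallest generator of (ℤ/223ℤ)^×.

3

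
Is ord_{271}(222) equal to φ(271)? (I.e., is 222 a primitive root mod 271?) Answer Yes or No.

Yes

φ(271) = 271 − 1 = 270 = 2 · 3^3 · 5.
It suffices to check that the order of 222 is not a proper divisor of 270: compute 222^(270/q) for q ∈ {2, 3, 5}.
222^135 ≡ 270 (mod 271)  [q = 2: ≢ 1 ✓]
222^90 ≡ 28 (mod 271)  [q = 3: ≢ 1 ✓]
222^54 ≡ 244 (mod 271)  [q = 5: ≢ 1 ✓]
All checks pass, so 222 has order 270 and is a primitive root modulo 271.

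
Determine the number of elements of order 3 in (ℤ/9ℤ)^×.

2

φ(9) = φ(3^2) = 3·(3−1) = 6 = 2 · 3.
In a cyclic group of order 6, there are φ(d) elements of order d for each divisor d of 6, and zero for non-divisors.
3 | 6, and φ(3) = 3 − 1 = 2.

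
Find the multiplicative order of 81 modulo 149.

37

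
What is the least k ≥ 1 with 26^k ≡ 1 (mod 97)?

By Lagrange's theorem, ord_97(26) divides φ(97) = 97 − 1 = 96 = 2^5 · 3.
Divisors of 96: 1, 2, 3, 4, 6, 8, 12, 16, 24, 32, 48, 96.
Compute 26^d (mod 97) for the divisors d until we hit 1:
26^1 ≡ 26 (mod 97)
26^2 ≡ 94 (mod 97)
26^3 ≡ 19 (mod 97)
26^4 ≡ 9 (mod 97)
26^6 ≡ 70 (mod 97)
26^8 ≡ 81 (mod 97)
26^12 ≡ 50 (mod 97)
26^16 ≡ 62 (mod 97)
26^24 ≡ 75 (mod 97)
26^32 ≡ 61 (mod 97)
26^48 ≡ 96 (mod 97)
26^96 ≡ 1 (mod 97) ✓
So ord_97(26) = 96.

96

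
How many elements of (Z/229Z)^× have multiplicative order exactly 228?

72

φ(229) = 229 − 1 = 228 = 2^2 · 3 · 19.
In a cyclic group of order 228, there are φ(d) elements of order d for each divisor d of 228, and zero for non-divisors.
228 = 2^2 · 3 · 19 divides 228, and φ(228) = 72.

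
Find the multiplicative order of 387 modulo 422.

ord(387) | φ(422) = φ(2)·φ(211) = 1·210 = 210 = 2 · 3 · 5 · 7.
Divisors of 210: 1, 2, 3, 5, 6, 7, 10, 14, 15, 21, 30, 35, 42, 70, 105, 210.
Compute 387^d (mod 422) for the divisors d until we hit 1:
387^1 ≡ 387 (mod 422)
387^2 ≡ 381 (mod 422)
387^3 ≡ 169 (mod 422)
387^5 ≡ 245 (mod 422)
387^6 ≡ 287 (mod 422)
387^7 ≡ 83 (mod 422)
387^10 ≡ 101 (mod 422)
387^14 ≡ 137 (mod 422)
387^15 ≡ 269 (mod 422)
387^21 ≡ 399 (mod 422)
387^30 ≡ 199 (mod 422)
387^35 ≡ 225 (mod 422)
387^42 ≡ 107 (mod 422)
387^70 ≡ 407 (mod 422)
387^105 ≡ 1 (mod 422) ✓
The smallest such exponent is 105, so the order of 387 is 105.

105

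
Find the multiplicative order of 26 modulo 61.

60

By Lagrange's theorem, ord_61(26) divides φ(61) = 61 − 1 = 60 = 2^2 · 3 · 5.
Divisors of 60: 1, 2, 3, 4, 5, 6, 10, 12, 15, 20, 30, 60.
Check 26^d mod 61 for each divisor in increasing order:
26^1 ≡ 26
26^2 ≡ 5
26^3 ≡ 8
26^4 ≡ 25
26^5 ≡ 40
26^6 ≡ 3
26^10 ≡ 14
26^12 ≡ 9
26^15 ≡ 11
26^20 ≡ 13
26^30 ≡ 60
26^60 ≡ 1
So ord_61(26) = 60.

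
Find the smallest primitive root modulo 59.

φ(59) = 59 − 1 = 58 = 2 · 29.
Test candidates g = 2, 3, … against the prime factors q ∈ {2, 29} of φ(59): g is a generator iff g^(58/q) ≢ 1 for every such q.
g = 2: 2^29 ≡ 58; 2^2 ≡ 4 — none is 1, so 2 is a primitive root.
Hence the least primitive root of 59 is 2.

2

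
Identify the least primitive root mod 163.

φ(163) = 163 − 1 = 162 = 2 · 3^4.
g is a primitive root iff g^(162/q) ≢ 1 (mod 163) for each prime q ∈ {2, 3}.
g = 2: 2^81 ≡ 162; 2^54 ≡ 104 — none is 1, so 2 is a primitive root.
Hence the least primitive root of 163 is 2.

2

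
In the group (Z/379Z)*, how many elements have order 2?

1

φ(379) = 379 − 1 = 378 = 2 · 3^3 · 7.
(Z/379Z)^× is cyclic (|G| = 378); a cyclic group of order m has exactly φ(d) elements of each order d | m, and none otherwise.
2 | 378, and φ(2) = 2 − 1 = 1.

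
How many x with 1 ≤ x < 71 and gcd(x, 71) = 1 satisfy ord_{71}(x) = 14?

6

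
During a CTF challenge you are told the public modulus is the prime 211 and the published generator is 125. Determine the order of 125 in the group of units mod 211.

35

Since 125 ∈ (Z/211Z)^×, its order divides φ(211) = 211 − 1 = 210 = 2 · 3 · 5 · 7.
Divisors of 210: 1, 2, 3, 5, 6, 7, 10, 14, 15, 21, 30, 35, 42, 70, 105, 210.
Test each divisor d:
125^1 ≡ 125
125^2 ≡ 11
125^3 ≡ 109
125^5 ≡ 144
125^6 ≡ 65
125^7 ≡ 107
125^10 ≡ 58
125^14 ≡ 55
125^15 ≡ 123
125^21 ≡ 188
125^30 ≡ 148
125^35 ≡ 1
So ord_211(125) = 35.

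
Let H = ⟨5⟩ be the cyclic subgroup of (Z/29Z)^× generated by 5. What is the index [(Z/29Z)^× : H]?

2

Since 5 ∈ (Z/29Z)^×, its order divides φ(29) = 29 − 1 = 28 = 2^2 · 7.
Divisors of 28: 1, 2, 4, 7, 14, 28.
Check 5^d mod 29 for each divisor in increasing order:
5^1 ≡ 5 (mod 29)
5^2 ≡ 25 (mod 29)
5^4 ≡ 16 (mod 29)
5^7 ≡ 28 (mod 29)
5^14 ≡ 1 (mod 29) ✓
The order of 5 is 14, so the subgroup it generates has 14 elements.
[(Z/29Z)^× : ⟨5⟩] = 28/14 = 2.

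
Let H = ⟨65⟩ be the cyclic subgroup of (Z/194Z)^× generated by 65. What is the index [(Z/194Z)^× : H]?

2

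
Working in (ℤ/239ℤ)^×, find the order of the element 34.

119

ord(34) | φ(239) = 239 − 1 = 238 = 2 · 7 · 17.
Divisors of 238: 1, 2, 7, 14, 17, 34, 119, 238.
Compute 34^d (mod 239) for the divisors d until we hit 1:
34^1 ≡ 34 (mod 239)
34^2 ≡ 200 (mod 239)
34^7 ≡ 75 (mod 239)
34^14 ≡ 128 (mod 239)
34^17 ≡ 201 (mod 239)
34^34 ≡ 10 (mod 239)
34^119 ≡ 1 (mod 239) ✓
So ord_239(34) = 119.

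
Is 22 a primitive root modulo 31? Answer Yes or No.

Yes

φ(31) = 31 − 1 = 30 = 2 · 3 · 5.
It suffices to check that the order of 22 is not a proper divisor of 30: compute 22^(30/q) for q ∈ {2, 3, 5}.
22^15 ≡ 30 (mod 31)  [q = 2: ≢ 1 ✓]
22^10 ≡ 5 (mod 31)  [q = 3: ≢ 1 ✓]
22^6 ≡ 8 (mod 31)  [q = 5: ≢ 1 ✓]
Every test exponent gives a nontrivial residue, hence 22 generates the full group.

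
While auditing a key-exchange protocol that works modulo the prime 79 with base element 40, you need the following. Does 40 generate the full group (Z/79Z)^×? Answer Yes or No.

φ(79) = 79 − 1 = 78 = 2 · 3 · 13.
40 is a primitive root mod 79 iff 40^(φ(79)/q) ≢ 1 for every prime q | φ(79), i.e. q ∈ {2, 3, 13}.
40^39 ≡ 1 (mod 79)  [q = 2: ≡ 1 ✗]
40^26 ≡ 55 (mod 79)  [q = 3: ≢ 1 ✓]
40^6 ≡ 21 (mod 79)  [q = 13: ≢ 1 ✓]
40^39 ≡ 1 shows ord(40) | 39, strictly less than φ(79); not a primitive root.

No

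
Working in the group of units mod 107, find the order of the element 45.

106

By Lagrange's theorem, ord_107(45) divides φ(107) = 107 − 1 = 106 = 2 · 53.
Divisors of 106: 1, 2, 53, 106.
Evaluate successive powers at the divisors of 106:
45^1 ≡ 45 (mod 107)
45^2 ≡ 99 (mod 107)
45^53 ≡ 106 (mod 107)
45^106 ≡ 1 (mod 107) ✓
Hence ord(45) = 106.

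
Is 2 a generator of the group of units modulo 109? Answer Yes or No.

φ(109) = 109 − 1 = 108 = 2^2 · 3^3.
Test 2^(108/q) mod 109 for each prime factor q of 108:
2^54 ≡ 108 (mod 109)  [q = 2: ≢ 1 ✓]
2^36 ≡ 1 (mod 109)  [q = 3: ≡ 1 ✗]
Since 2^36 ≡ 1, the order of 2 divides 36 < 108, so 2 is not a primitive root.

No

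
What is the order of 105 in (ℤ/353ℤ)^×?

352

ord(105) | φ(353) = 353 − 1 = 352 = 2^5 · 11.
Divisors of 352: 1, 2, 4, 8, 11, 16, 22, 32, 44, 88, 176, 352.
Evaluate successive powers at the divisors of 352:
105^1 ≡ 105 (mod 353)
105^2 ≡ 82 (mod 353)
105^4 ≡ 17 (mod 353)
105^8 ≡ 289 (mod 353)
105^11 ≡ 346 (mod 353)
105^16 ≡ 213 (mod 353)
105^22 ≡ 49 (mod 353)
105^32 ≡ 185 (mod 353)
105^44 ≡ 283 (mod 353)
105^88 ≡ 311 (mod 353)
105^176 ≡ 352 (mod 353)
105^352 ≡ 1 (mod 353) ✓
Therefore the multiplicative order of 105 modulo 353 is 352.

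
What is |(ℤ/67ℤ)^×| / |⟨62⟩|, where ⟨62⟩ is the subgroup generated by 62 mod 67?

6

Since 62 ∈ (Z/67Z)^×, its order divides φ(67) = 67 − 1 = 66 = 2 · 3 · 11.
Divisors of 66: 1, 2, 3, 6, 11, 22, 33, 66.
Test each divisor d:
62^1 ≡ 62 (mod 67)
62^2 ≡ 25 (mod 67)
62^3 ≡ 9 (mod 67)
62^6 ≡ 14 (mod 67)
62^11 ≡ 1 (mod 67) ✓
So ord_67(62) = 11, hence |⟨62⟩| = 11.
Index = |(Z/67Z)^×| / |⟨62⟩| = 66 / 11 = 6.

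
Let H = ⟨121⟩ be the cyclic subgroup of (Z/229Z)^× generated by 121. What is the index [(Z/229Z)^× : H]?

The order of 121 must divide φ(229) = 229 − 1 = 228 = 2^2 · 3 · 19.
Divisors of 228: 1, 2, 3, 4, 6, 12, 19, 38, 57, 76, 114, 228.
Test each divisor d:
121^1 ≡ 121
121^2 ≡ 214
121^3 ≡ 17
121^4 ≡ 225
121^6 ≡ 60
121^12 ≡ 165
121^19 ≡ 1
So ord_229(121) = 19, hence |⟨121⟩| = 19.
[(Z/229Z)^× : ⟨121⟩] = 228/19 = 12.

12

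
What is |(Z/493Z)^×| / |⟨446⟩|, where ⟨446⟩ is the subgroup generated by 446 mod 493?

16

ord(446) | φ(493) = φ(17·29) = (17−1)·(29−1) = 16·28 = 448 = 2^6 · 7.
Divisors of 448: 1, 2, 4, 7, 8, 14, 16, 28, 32, 56, 64, 112, 224, 448.
Evaluate successive powers at the divisors of 448:
446^1 ≡ 446
446^2 ≡ 237
446^4 ≡ 460
446^7 ≡ 302
446^8 ≡ 103
446^14 ≡ 492
446^16 ≡ 256
446^28 ≡ 1
So ord_493(446) = 28, hence |⟨446⟩| = 28.
Index = |(Z/493Z)^×| / |⟨446⟩| = 448 / 28 = 16.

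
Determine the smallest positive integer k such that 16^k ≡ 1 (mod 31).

By Lagrange's theorem, ord_31(16) divides φ(31) = 31 − 1 = 30 = 2 · 3 · 5.
Divisors of 30: 1, 2, 3, 5, 6, 10, 15, 30.
Compute 16^d (mod 31) for the divisors d until we hit 1:
16^1 ≡ 16
16^2 ≡ 8
16^3 ≡ 4
16^5 ≡ 1
So ord_31(16) = 5.

5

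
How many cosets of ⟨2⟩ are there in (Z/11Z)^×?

1

By Lagrange's theorem, ord_11(2) divides φ(11) = 11 − 1 = 10 = 2 · 5.
Divisors of 10: 1, 2, 5, 10.
Check 2^d mod 11 for each divisor in increasing order:
2^1 ≡ 2 (mod 11)
2^2 ≡ 4 (mod 11)
2^5 ≡ 10 (mod 11)
2^10 ≡ 1 (mod 11) ✓
Thus |⟨2⟩| = ord(2) = 10.
[(Z/11Z)^× : ⟨2⟩] = 10/10 = 1.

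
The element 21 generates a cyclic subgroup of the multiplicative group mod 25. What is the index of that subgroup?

4

The order of 21 must divide φ(25) = φ(5^2) = 5·(5−1) = 20 = 2^2 · 5.
Divisors of 20: 1, 2, 4, 5, 10, 20.
Compute 21^d (mod 25) for the divisors d until we hit 1:
21^1 ≡ 21 (mod 25)
21^2 ≡ 16 (mod 25)
21^4 ≡ 6 (mod 25)
21^5 ≡ 1 (mod 25) ✓
Thus |⟨21⟩| = ord(21) = 5.
The index is φ(25) / ord(21) = 20 / 5 = 4.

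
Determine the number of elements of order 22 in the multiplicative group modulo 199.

φ(199) = 199 − 1 = 198 = 2 · 3^2 · 11.
In a cyclic group of order 198, there are φ(d) elements of order d for each divisor d of 198, and zero for non-divisors.
22 = 2 · 11 divides 198, and φ(22) = 10.

10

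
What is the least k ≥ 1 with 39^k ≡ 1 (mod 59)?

Since 39 ∈ (Z/59Z)^×, its order divides φ(59) = 59 − 1 = 58 = 2 · 29.
Divisors of 58: 1, 2, 29, 58.
Evaluate successive powers at the divisors of 58:
39^1 ≡ 39 (mod 59)
39^2 ≡ 46 (mod 59)
39^29 ≡ 58 (mod 59)
39^58 ≡ 1 (mod 59) ✓
Therefore the multiplicative order of 39 modulo 59 is 58.

58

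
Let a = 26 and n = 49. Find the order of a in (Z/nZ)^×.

ord(26) | φ(49) = φ(7^2) = 7·(7−1) = 42 = 2 · 3 · 7.
Divisors of 42: 1, 2, 3, 6, 7, 14, 21, 42.
Test each divisor d:
26^1 ≡ 26 (mod 49)
26^2 ≡ 39 (mod 49)
26^3 ≡ 34 (mod 49)
26^6 ≡ 29 (mod 49)
26^7 ≡ 19 (mod 49)
26^14 ≡ 18 (mod 49)
26^21 ≡ 48 (mod 49)
26^42 ≡ 1 (mod 49) ✓
Hence ord(26) = 42.

42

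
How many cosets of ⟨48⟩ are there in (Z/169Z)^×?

Since 48 ∈ (Z/169Z)^×, its order divides φ(169) = φ(13^2) = 13·(13−1) = 156 = 2^2 · 3 · 13.
Divisors of 156: 1, 2, 3, 4, 6, 12, 13, 26, 39, 52, 78, 156.
Check 48^d mod 169 for each divisor in increasing order:
48^1 ≡ 48 (mod 169)
48^2 ≡ 107 (mod 169)
48^3 ≡ 66 (mod 169)
48^4 ≡ 126 (mod 169)
48^6 ≡ 131 (mod 169)
48^12 ≡ 92 (mod 169)
48^13 ≡ 22 (mod 169)
48^26 ≡ 146 (mod 169)
48^39 ≡ 1 (mod 169) ✓
So ord_169(48) = 39, hence |⟨48⟩| = 39.
[(Z/169Z)^× : ⟨48⟩] = 156/39 = 4.

4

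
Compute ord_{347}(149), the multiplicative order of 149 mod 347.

173

ord(149) | φ(347) = 347 − 1 = 346 = 2 · 173.
Divisors of 346: 1, 2, 173, 346.
Test each divisor d:
149^1 ≡ 149 (mod 347)
149^2 ≡ 340 (mod 347)
149^173 ≡ 1 (mod 347) ✓
The smallest such exponent is 173, so the order of 149 is 173.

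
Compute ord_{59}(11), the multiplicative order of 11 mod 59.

Since 11 ∈ (Z/59Z)^×, its order divides φ(59) = 59 − 1 = 58 = 2 · 29.
Divisors of 58: 1, 2, 29, 58.
Evaluate successive powers at the divisors of 58:
11^1 ≡ 11
11^2 ≡ 3
11^29 ≡ 58
11^58 ≡ 1
Therefore the multiplicative order of 11 modulo 59 is 58.

58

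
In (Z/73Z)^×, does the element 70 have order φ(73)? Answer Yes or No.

No

φ(73) = 73 − 1 = 72 = 2^3 · 3^2.
An element g generates (Z/73Z)^× iff g^(72/q) ≢ 1 (mod 73) for each prime q ∈ {2, 3}.
70^36 ≡ 1 (mod 73)  [q = 2: ≡ 1 ✗]
70^24 ≡ 1 (mod 73)  [q = 3: ≡ 1 ✗]
Since 70^36 ≡ 1, the order of 70 divides 36 < 72, so 70 is not a primitive root.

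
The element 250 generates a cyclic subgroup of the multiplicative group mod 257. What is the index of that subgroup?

1

Since 250 ∈ (Z/257Z)^×, its order divides φ(257) = 257 − 1 = 256 = 2^8.
Divisors of 256: 1, 2, 4, 8, 16, 32, 64, 128, 256.
Check 250^d mod 257 for each divisor in increasing order:
250^1 ≡ 250 (mod 257)
250^2 ≡ 49 (mod 257)
250^4 ≡ 88 (mod 257)
250^8 ≡ 34 (mod 257)
250^16 ≡ 128 (mod 257)
250^32 ≡ 193 (mod 257)
250^64 ≡ 241 (mod 257)
250^128 ≡ 256 (mod 257)
250^256 ≡ 1 (mod 257) ✓
Thus |⟨250⟩| = ord(250) = 256.
The index is φ(257) / ord(250) = 256 / 256 = 1.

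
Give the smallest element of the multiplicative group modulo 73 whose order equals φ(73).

5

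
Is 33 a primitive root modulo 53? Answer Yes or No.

φ(53) = 53 − 1 = 52 = 2^2 · 13.
It suffices to check that the order of 33 is not a proper divisor of 52: compute 33^(52/q) for q ∈ {2, 13}.
33^26 ≡ 52 (mod 53)  [q = 2: ≢ 1 ✓]
33^4 ≡ 46 (mod 53)  [q = 13: ≢ 1 ✓]
Every test exponent gives a nontrivial residue, hence 33 generates the full group.

Yes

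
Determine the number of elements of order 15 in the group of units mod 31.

φ(31) = 31 − 1 = 30 = 2 · 3 · 5.
(Z/31Z)^× is cyclic (|G| = 30); a cyclic group of order m has exactly φ(d) elements of each order d | m, and none otherwise.
15 = 3 · 5 divides 30, and φ(15) = 8.

8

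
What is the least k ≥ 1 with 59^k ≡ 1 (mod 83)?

41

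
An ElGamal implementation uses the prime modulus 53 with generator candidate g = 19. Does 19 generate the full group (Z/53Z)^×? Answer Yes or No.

Yes

φ(53) = 53 − 1 = 52 = 2^2 · 13.
It suffices to check that the order of 19 is not a proper divisor of 52: compute 19^(52/q) for q ∈ {2, 13}.
19^26 ≡ 52 (mod 53)  [q = 2: ≢ 1 ✓]
19^4 ≡ 47 (mod 53)  [q = 13: ≢ 1 ✓]
Every test exponent gives a nontrivial residue, hence 19 generates the full group.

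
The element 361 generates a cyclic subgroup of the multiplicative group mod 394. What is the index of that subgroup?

28

The order of 361 must divide φ(394) = φ(2)·φ(197) = 1·196 = 196 = 2^2 · 7^2.
Divisors of 196: 1, 2, 4, 7, 14, 28, 49, 98, 196.
Test each divisor d:
361^1 ≡ 361
361^2 ≡ 301
361^4 ≡ 375
361^7 ≡ 1
So ord_394(361) = 7, hence |⟨361⟩| = 7.
The index is φ(394) / ord(361) = 196 / 7 = 28.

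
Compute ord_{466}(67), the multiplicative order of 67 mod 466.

232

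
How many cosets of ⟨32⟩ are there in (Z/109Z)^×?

The order of 32 must divide φ(109) = 109 − 1 = 108 = 2^2 · 3^3.
Divisors of 108: 1, 2, 3, 4, 6, 9, 12, 18, 27, 36, 54, 108.
Check 32^d mod 109 for each divisor in increasing order:
32^1 ≡ 32 (mod 109)
32^2 ≡ 43 (mod 109)
32^3 ≡ 68 (mod 109)
32^4 ≡ 105 (mod 109)
32^6 ≡ 46 (mod 109)
32^9 ≡ 76 (mod 109)
32^12 ≡ 45 (mod 109)
32^18 ≡ 108 (mod 109)
32^27 ≡ 33 (mod 109)
32^36 ≡ 1 (mod 109) ✓
So ord_109(32) = 36, hence |⟨32⟩| = 36.
[(Z/109Z)^× : ⟨32⟩] = 108/36 = 3.

3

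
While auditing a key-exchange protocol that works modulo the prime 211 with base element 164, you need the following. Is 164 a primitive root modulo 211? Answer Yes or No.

Yes

φ(211) = 211 − 1 = 210 = 2 · 3 · 5 · 7.
164 is a primitive root mod 211 iff 164^(φ(211)/q) ≢ 1 for every prime q | φ(211), i.e. q ∈ {2, 3, 5, 7}.
164^105 ≡ 210 (mod 211)  [q = 2: ≢ 1 ✓]
164^70 ≡ 196 (mod 211)  [q = 3: ≢ 1 ✓]
164^42 ≡ 71 (mod 211)  [q = 5: ≢ 1 ✓]
164^30 ≡ 199 (mod 211)  [q = 7: ≢ 1 ✓]
Every test exponent gives a nontrivial residue, hence 164 generates the full group.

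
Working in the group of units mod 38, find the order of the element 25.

9

Since 25 ∈ (Z/38Z)^×, its order divides φ(38) = φ(2)·φ(19) = 1·18 = 18 = 2 · 3^2.
Divisors of 18: 1, 2, 3, 6, 9, 18.
Check 25^d mod 38 for each divisor in increasing order:
25^1 ≡ 25
25^2 ≡ 17
25^3 ≡ 7
25^6 ≡ 11
25^9 ≡ 1
Therefore the multiplicative order of 25 modulo 38 is 9.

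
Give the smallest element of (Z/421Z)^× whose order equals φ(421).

φ(421) = 421 − 1 = 420 = 2^2 · 3 · 5 · 7.
Test candidates g = 2, 3, … against the prime factors q ∈ {2, 3, 5, 7} of φ(421): g is a generator iff g^(420/q) ≢ 1 for every such q.
g = 2: 2^210 ≡ 420; 2^140 ≡ 400; 2^84 ≡ 279; 2^60 ≡ 370 — none is 1, so 2 is a primitive root.
Hence the least primitive root of 421 is 2.

2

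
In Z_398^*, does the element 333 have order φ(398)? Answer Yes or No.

Yes

φ(398) = φ(2)·φ(199) = 1·198 = 198 = 2 · 3^2 · 11.
An element g generates (Z/398Z)^× iff g^(198/q) ≢ 1 (mod 398) for each prime q ∈ {2, 3, 11}.
333^99 ≡ 397 (mod 398)  [q = 2: ≢ 1 ✓]
333^66 ≡ 305 (mod 398)  [q = 3: ≢ 1 ✓]
333^18 ≡ 103 (mod 398)  [q = 11: ≢ 1 ✓]
None equal 1, so ord_398(333) = 198: 333 is a primitive root.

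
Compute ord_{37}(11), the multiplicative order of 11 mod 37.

By Lagrange's theorem, ord_37(11) divides φ(37) = 37 − 1 = 36 = 2^2 · 3^2.
Divisors of 36: 1, 2, 3, 4, 6, 9, 12, 18, 36.
Check 11^d mod 37 for each divisor in increasing order:
11^1 ≡ 11 (mod 37)
11^2 ≡ 10 (mod 37)
11^3 ≡ 36 (mod 37)
11^4 ≡ 26 (mod 37)
11^6 ≡ 1 (mod 37) ✓
Hence ord(11) = 6.

6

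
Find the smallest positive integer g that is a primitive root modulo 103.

5

φ(103) = 103 − 1 = 102 = 2 · 3 · 17.
Test candidates g = 2, 3, … against the prime factors q ∈ {2, 3, 17} of φ(103): g is a generator iff g^(102/q) ≢ 1 for every such q.
g = 2: 2^51 ≡ 1 — hits 1, so not a primitive root.
g = 3: 3^51 ≡ 102; 3^34 ≡ 1 — hits 1, so not a primitive root.
g = 4: 4^51 ≡ 1 — hits 1, so not a primitive root.
g = 5: 5^51 ≡ 102; 5^34 ≡ 56; 5^6 ≡ 72 — none is 1, so 5 is a primitive root.
So 5 is the smallest generator of (Z/103Z)^×.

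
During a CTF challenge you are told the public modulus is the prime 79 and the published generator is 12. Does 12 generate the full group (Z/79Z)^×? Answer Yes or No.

φ(79) = 79 − 1 = 78 = 2 · 3 · 13.
12 is a primitive root mod 79 iff 12^(φ(79)/q) ≢ 1 for every prime q | φ(79), i.e. q ∈ {2, 3, 13}.
12^39 ≡ 78 (mod 79)  [q = 2: ≢ 1 ✓]
12^26 ≡ 1 (mod 79)  [q = 3: ≡ 1 ✗]
12^6 ≡ 21 (mod 79)  [q = 13: ≢ 1 ✓]
12^26 ≡ 1 shows ord(12) | 26, strictly less than φ(79); not a primitive root.

No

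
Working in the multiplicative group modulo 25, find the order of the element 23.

20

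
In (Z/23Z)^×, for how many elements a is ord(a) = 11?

φ(23) = 23 − 1 = 22 = 2 · 11.
(Z/23Z)^× is cyclic (|G| = 22); a cyclic group of order m has exactly φ(d) elements of each order d | m, and none otherwise.
11 | 22, and φ(11) = 11 − 1 = 10.

10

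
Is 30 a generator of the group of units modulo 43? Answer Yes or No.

Yes

φ(43) = 43 − 1 = 42 = 2 · 3 · 7.
It suffices to check that the order of 30 is not a proper divisor of 42: compute 30^(42/q) for q ∈ {2, 3, 7}.
30^21 ≡ 42 (mod 43)  [q = 2: ≢ 1 ✓]
30^14 ≡ 6 (mod 43)  [q = 3: ≢ 1 ✓]
30^6 ≡ 16 (mod 43)  [q = 7: ≢ 1 ✓]
None equal 1, so ord_43(30) = 42: 30 is a primitive root.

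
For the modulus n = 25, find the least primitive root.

2

φ(25) = φ(5^2) = 5·(5−1) = 20 = 2^2 · 5.
Test candidates g = 2, 3, … against the prime factors q ∈ {2, 5} of φ(25): g is a generator iff g^(20/q) ≢ 1 for every such q.
g = 2: 2^10 ≡ 24; 2^4 ≡ 16 — none is 1, so 2 is a primitive root.
So 2 is the smallest generator of (Z/25Z)^×.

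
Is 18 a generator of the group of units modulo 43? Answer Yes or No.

Yes

φ(43) = 43 − 1 = 42 = 2 · 3 · 7.
It suffices to check that the order of 18 is not a proper divisor of 42: compute 18^(42/q) for q ∈ {2, 3, 7}.
18^21 ≡ 42 (mod 43)  [q = 2: ≢ 1 ✓]
18^14 ≡ 6 (mod 43)  [q = 3: ≢ 1 ✓]
18^6 ≡ 41 (mod 43)  [q = 7: ≢ 1 ✓]
None equal 1, so ord_43(18) = 42: 18 is a primitive root.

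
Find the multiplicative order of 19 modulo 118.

Since 19 ∈ (Z/118Z)^×, its order divides φ(118) = φ(2)·φ(59) = 1·58 = 58 = 2 · 29.
Divisors of 58: 1, 2, 29, 58.
Test each divisor d:
19^1 ≡ 19 (mod 118)
19^2 ≡ 7 (mod 118)
19^29 ≡ 1 (mod 118) ✓
Hence ord(19) = 29.

29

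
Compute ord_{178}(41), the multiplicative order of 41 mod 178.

88

The order of 41 must divide φ(178) = φ(2)·φ(89) = 1·88 = 88 = 2^3 · 11.
Divisors of 88: 1, 2, 4, 8, 11, 22, 44, 88.
Evaluate successive powers at the divisors of 88:
41^1 ≡ 41
41^2 ≡ 79
41^4 ≡ 11
41^8 ≡ 121
41^11 ≡ 141
41^22 ≡ 123
41^44 ≡ 177
41^88 ≡ 1
So ord_178(41) = 88.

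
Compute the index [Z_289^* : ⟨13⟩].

4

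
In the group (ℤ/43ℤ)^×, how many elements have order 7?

6

φ(43) = 43 − 1 = 42 = 2 · 3 · 7.
In a cyclic group of order 42, there are φ(d) elements of order d for each divisor d of 42, and zero for non-divisors.
7 | 42, and φ(7) = 7 − 1 = 6.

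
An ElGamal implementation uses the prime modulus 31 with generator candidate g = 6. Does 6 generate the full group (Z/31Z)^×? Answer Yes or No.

No

φ(31) = 31 − 1 = 30 = 2 · 3 · 5.
6 is a primitive root mod 31 iff 6^(φ(31)/q) ≢ 1 for every prime q | φ(31), i.e. q ∈ {2, 3, 5}.
6^15 ≡ 30 (mod 31)  [q = 2: ≢ 1 ✓]
6^10 ≡ 25 (mod 31)  [q = 3: ≢ 1 ✓]
6^6 ≡ 1 (mod 31)  [q = 5: ≡ 1 ✗]
Since 6^6 ≡ 1, the order of 6 divides 6 < 30, so 6 is not a primitive root.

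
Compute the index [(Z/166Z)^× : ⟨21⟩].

2

The order of 21 must divide φ(166) = φ(2)·φ(83) = 1·82 = 82 = 2 · 41.
Divisors of 82: 1, 2, 41, 82.
Evaluate successive powers at the divisors of 82:
21^1 ≡ 21 (mod 166)
21^2 ≡ 109 (mod 166)
21^41 ≡ 1 (mod 166) ✓
So ord_166(21) = 41, hence |⟨21⟩| = 41.
Index = |(Z/166Z)^×| / |⟨21⟩| = 82 / 41 = 2.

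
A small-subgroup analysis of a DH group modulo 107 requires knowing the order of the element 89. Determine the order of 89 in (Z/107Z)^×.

53

By Lagrange's theorem, ord_107(89) divides φ(107) = 107 − 1 = 106 = 2 · 53.
Divisors of 106: 1, 2, 53, 106.
Compute 89^d (mod 107) for the divisors d until we hit 1:
89^1 ≡ 89 (mod 107)
89^2 ≡ 3 (mod 107)
89^53 ≡ 1 (mod 107) ✓
So ord_107(89) = 53.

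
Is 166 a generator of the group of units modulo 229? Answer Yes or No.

Yes

φ(229) = 229 − 1 = 228 = 2^2 · 3 · 19.
166 is a primitive root mod 229 iff 166^(φ(229)/q) ≢ 1 for every prime q | φ(229), i.e. q ∈ {2, 3, 19}.
166^114 ≡ 228 (mod 229)  [q = 2: ≢ 1 ✓]
166^76 ≡ 134 (mod 229)  [q = 3: ≢ 1 ✓]
166^12 ≡ 60 (mod 229)  [q = 19: ≢ 1 ✓]
Every test exponent gives a nontrivial residue, hence 166 generates the full group.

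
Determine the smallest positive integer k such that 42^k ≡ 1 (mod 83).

82

The order of 42 must divide φ(83) = 83 − 1 = 82 = 2 · 41.
Divisors of 82: 1, 2, 41, 82.
Evaluate successive powers at the divisors of 82:
42^1 ≡ 42 (mod 83)
42^2 ≡ 21 (mod 83)
42^41 ≡ 82 (mod 83)
42^82 ≡ 1 (mod 83) ✓
The smallest such exponent is 82, so the order of 42 is 82.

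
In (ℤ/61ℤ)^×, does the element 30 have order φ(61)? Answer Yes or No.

Yes

φ(61) = 61 − 1 = 60 = 2^2 · 3 · 5.
It suffices to check that the order of 30 is not a proper divisor of 60: compute 30^(60/q) for q ∈ {2, 3, 5}.
30^30 ≡ 60 (mod 61)  [q = 2: ≢ 1 ✓]
30^20 ≡ 13 (mod 61)  [q = 3: ≢ 1 ✓]
30^12 ≡ 34 (mod 61)  [q = 5: ≢ 1 ✓]
None equal 1, so ord_61(30) = 60: 30 is a primitive root.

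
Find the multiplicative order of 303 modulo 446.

222

Since 303 ∈ (Z/446Z)^×, its order divides φ(446) = φ(2)·φ(223) = 1·222 = 222 = 2 · 3 · 37.
Divisors of 222: 1, 2, 3, 6, 37, 74, 111, 222.
Evaluate successive powers at the divisors of 222:
303^1 ≡ 303
303^2 ≡ 379
303^3 ≡ 215
303^6 ≡ 287
303^37 ≡ 263
303^74 ≡ 39
303^111 ≡ 445
303^222 ≡ 1
The smallest such exponent is 222, so the order of 303 is 222.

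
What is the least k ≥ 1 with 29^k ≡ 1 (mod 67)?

ord(29) | φ(67) = 67 − 1 = 66 = 2 · 3 · 11.
Divisors of 66: 1, 2, 3, 6, 11, 22, 33, 66.
Compute 29^d (mod 67) for the divisors d until we hit 1:
29^1 ≡ 29 (mod 67)
29^2 ≡ 37 (mod 67)
29^3 ≡ 1 (mod 67) ✓
So ord_67(29) = 3.

3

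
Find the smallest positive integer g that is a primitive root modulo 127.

φ(127) = 127 − 1 = 126 = 2 · 3^2 · 7.
g is a primitive root iff g^(126/q) ≢ 1 (mod 127) for each prime q ∈ {2, 3, 7}.
g = 2: 2^63 ≡ 1 — hits 1, so not a primitive root.
g = 3: 3^63 ≡ 126; 3^42 ≡ 107; 3^18 ≡ 4 — none is 1, so 3 is a primitive root.
Hence the least primitive root of 127 is 3.

3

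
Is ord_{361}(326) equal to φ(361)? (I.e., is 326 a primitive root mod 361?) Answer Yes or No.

Yes

φ(361) = φ(19^2) = 19·(19−1) = 342 = 2 · 3^2 · 19.
Test 326^(342/q) mod 361 for each prime factor q of 342:
326^171 ≡ 360 (mod 361)  [q = 2: ≢ 1 ✓]
326^114 ≡ 292 (mod 361)  [q = 3: ≢ 1 ✓]
326^18 ≡ 115 (mod 361)  [q = 19: ≢ 1 ✓]
Every test exponent gives a nontrivial residue, hence 326 generates the full group.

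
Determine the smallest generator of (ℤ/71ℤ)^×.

7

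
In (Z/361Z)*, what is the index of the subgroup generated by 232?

By Lagrange's theorem, ord_361(232) divides φ(361) = φ(19^2) = 19·(19−1) = 342 = 2 · 3^2 · 19.
Divisors of 342: 1, 2, 3, 6, 9, 18, 19, 38, 57, 114, 171, 342.
Evaluate successive powers at the divisors of 342:
232^1 ≡ 232 (mod 361)
232^2 ≡ 35 (mod 361)
232^3 ≡ 178 (mod 361)
232^6 ≡ 277 (mod 361)
232^9 ≡ 210 (mod 361)
232^18 ≡ 58 (mod 361)
232^19 ≡ 99 (mod 361)
232^38 ≡ 54 (mod 361)
232^57 ≡ 292 (mod 361)
232^114 ≡ 68 (mod 361)
232^171 ≡ 1 (mod 361) ✓
So ord_361(232) = 171, hence |⟨232⟩| = 171.
The index is φ(361) / ord(232) = 342 / 171 = 2.

2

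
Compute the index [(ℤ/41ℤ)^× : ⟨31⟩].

4

The order of 31 must divide φ(41) = 41 − 1 = 40 = 2^3 · 5.
Divisors of 40: 1, 2, 4, 5, 8, 10, 20, 40.
Check 31^d mod 41 for each divisor in increasing order:
31^1 ≡ 31
31^2 ≡ 18
31^4 ≡ 37
31^5 ≡ 40
31^8 ≡ 16
31^10 ≡ 1
The order of 31 is 10, so the subgroup it generates has 10 elements.
The index is φ(41) / ord(31) = 40 / 10 = 4.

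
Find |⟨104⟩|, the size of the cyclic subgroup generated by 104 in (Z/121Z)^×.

55

ord(104) | φ(121) = φ(11^2) = 11·(11−1) = 110 = 2 · 5 · 11.
Divisors of 110: 1, 2, 5, 10, 11, 22, 55, 110.
Evaluate successive powers at the divisors of 110:
104^1 ≡ 104 (mod 121)
104^2 ≡ 47 (mod 121)
104^5 ≡ 78 (mod 121)
104^10 ≡ 34 (mod 121)
104^11 ≡ 27 (mod 121)
104^22 ≡ 3 (mod 121)
104^55 ≡ 1 (mod 121) ✓
So ord_121(104) = 55.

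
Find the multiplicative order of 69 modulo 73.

18

Since 69 ∈ (Z/73Z)^×, its order divides φ(73) = 73 − 1 = 72 = 2^3 · 3^2.
Divisors of 72: 1, 2, 3, 4, 6, 8, 9, 12, 18, 24, 36, 72.
Compute 69^d (mod 73) for the divisors d until we hit 1:
69^1 ≡ 69
69^2 ≡ 16
69^3 ≡ 9
69^4 ≡ 37
69^6 ≡ 8
69^8 ≡ 55
69^9 ≡ 72
69^12 ≡ 64
69^18 ≡ 1
Therefore the multiplicative order of 69 modulo 73 is 18.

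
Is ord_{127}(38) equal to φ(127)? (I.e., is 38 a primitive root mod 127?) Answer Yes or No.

No

φ(127) = 127 − 1 = 126 = 2 · 3^2 · 7.
An element g generates (Z/127Z)^× iff g^(126/q) ≢ 1 (mod 127) for each prime q ∈ {2, 3, 7}.
38^63 ≡ 1 (mod 127)  [q = 2: ≡ 1 ✗]
38^42 ≡ 1 (mod 127)  [q = 3: ≡ 1 ✗]
38^18 ≡ 16 (mod 127)  [q = 7: ≢ 1 ✓]
38^63 ≡ 1 shows ord(38) | 63, strictly less than φ(127); not a primitive root.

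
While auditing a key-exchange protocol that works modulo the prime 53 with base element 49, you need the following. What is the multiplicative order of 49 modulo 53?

The order of 49 must divide φ(53) = 53 − 1 = 52 = 2^2 · 13.
Divisors of 52: 1, 2, 4, 13, 26, 52.
Evaluate successive powers at the divisors of 52:
49^1 ≡ 49 (mod 53)
49^2 ≡ 16 (mod 53)
49^4 ≡ 44 (mod 53)
49^13 ≡ 1 (mod 53) ✓
Therefore the multiplicative order of 49 modulo 53 is 13.

13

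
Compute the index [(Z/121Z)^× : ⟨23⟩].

ord(23) | φ(121) = φ(11^2) = 11·(11−1) = 110 = 2 · 5 · 11.
Divisors of 110: 1, 2, 5, 10, 11, 22, 55, 110.
Compute 23^d (mod 121) for the divisors d until we hit 1:
23^1 ≡ 23 (mod 121)
23^2 ≡ 45 (mod 121)
23^5 ≡ 111 (mod 121)
23^10 ≡ 100 (mod 121)
23^11 ≡ 1 (mod 121) ✓
Thus |⟨23⟩| = ord(23) = 11.
The index is φ(121) / ord(23) = 110 / 11 = 10.

10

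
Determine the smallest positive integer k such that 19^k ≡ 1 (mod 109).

ord(19) | φ(109) = 109 − 1 = 108 = 2^2 · 3^3.
Divisors of 108: 1, 2, 3, 4, 6, 9, 12, 18, 27, 36, 54, 108.
Test each divisor d:
19^1 ≡ 19
19^2 ≡ 34
19^3 ≡ 101
19^4 ≡ 66
19^6 ≡ 64
19^9 ≡ 33
19^12 ≡ 63
19^18 ≡ 108
19^27 ≡ 76
19^36 ≡ 1
Therefore the multiplicative order of 19 modulo 109 is 36.

36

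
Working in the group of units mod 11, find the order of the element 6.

10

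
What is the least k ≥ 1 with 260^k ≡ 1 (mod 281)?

280

By Lagrange's theorem, ord_281(260) divides φ(281) = 281 − 1 = 280 = 2^3 · 5 · 7.
Divisors of 280: 1, 2, 4, 5, 7, 8, 10, 14, 20, 28, 35, 40, 56, 70, 140, 280.
Evaluate successive powers at the divisors of 280:
260^1 ≡ 260 (mod 281)
260^2 ≡ 160 (mod 281)
260^4 ≡ 29 (mod 281)
260^5 ≡ 234 (mod 281)
260^7 ≡ 67 (mod 281)
260^8 ≡ 279 (mod 281)
260^10 ≡ 242 (mod 281)
260^14 ≡ 274 (mod 281)
260^20 ≡ 116 (mod 281)
260^28 ≡ 49 (mod 281)
260^35 ≡ 192 (mod 281)
260^40 ≡ 249 (mod 281)
260^56 ≡ 153 (mod 281)
260^70 ≡ 53 (mod 281)
260^140 ≡ 280 (mod 281)
260^280 ≡ 1 (mod 281) ✓
Therefore the multiplicative order of 260 modulo 281 is 280.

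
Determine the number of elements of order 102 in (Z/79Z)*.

φ(79) = 79 − 1 = 78 = 2 · 3 · 13.
In a cyclic group of order 78, there are φ(d) elements of order d for each divisor d of 78, and zero for non-divisors.
Since 102 ∤ 78, the count is 0.

0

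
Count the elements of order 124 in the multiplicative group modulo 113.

φ(113) = 113 − 1 = 112 = 2^4 · 7.
In a cyclic group of order 112, there are φ(d) elements of order d for each divisor d of 112, and zero for non-divisors.
Here 112 is not a multiple of 124, so there are no elements of order 124.

0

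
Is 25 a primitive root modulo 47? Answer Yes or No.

No

φ(47) = 47 − 1 = 46 = 2 · 23.
25 is a primitive root mod 47 iff 25^(φ(47)/q) ≢ 1 for every prime q | φ(47), i.e. q ∈ {2, 23}.
25^23 ≡ 1 (mod 47)  [q = 2: ≡ 1 ✗]
25^2 ≡ 14 (mod 47)  [q = 23: ≢ 1 ✓]
The check at q = 2 fails, so 25 generates a proper subgroup.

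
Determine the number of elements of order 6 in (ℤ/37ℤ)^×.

2

φ(37) = 37 − 1 = 36 = 2^2 · 3^2.
(Z/37Z)^× is cyclic (|G| = 36); a cyclic group of order m has exactly φ(d) elements of each order d | m, and none otherwise.
6 = 2 · 3 divides 36, and φ(6) = 2.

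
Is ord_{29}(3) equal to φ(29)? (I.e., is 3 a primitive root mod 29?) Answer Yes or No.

Yes

φ(29) = 29 − 1 = 28 = 2^2 · 7.
An element g generates (Z/29Z)^× iff g^(28/q) ≢ 1 (mod 29) for each prime q ∈ {2, 7}.
3^14 ≡ 28 (mod 29)  [q = 2: ≢ 1 ✓]
3^4 ≡ 23 (mod 29)  [q = 7: ≢ 1 ✓]
Every test exponent gives a nontrivial residue, hence 3 generates the full group.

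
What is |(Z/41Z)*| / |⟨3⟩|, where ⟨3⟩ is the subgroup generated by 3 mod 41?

5

By Lagrange's theorem, ord_41(3) divides φ(41) = 41 − 1 = 40 = 2^3 · 5.
Divisors of 40: 1, 2, 4, 5, 8, 10, 20, 40.
Test each divisor d:
3^1 ≡ 3
3^2 ≡ 9
3^4 ≡ 40
3^5 ≡ 38
3^8 ≡ 1
Thus |⟨3⟩| = ord(3) = 8.
Index = |(Z/41Z)^×| / |⟨3⟩| = 40 / 8 = 5.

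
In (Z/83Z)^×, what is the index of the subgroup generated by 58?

1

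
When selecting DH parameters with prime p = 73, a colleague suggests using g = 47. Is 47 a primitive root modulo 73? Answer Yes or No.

Yes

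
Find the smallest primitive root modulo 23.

5

φ(23) = 23 − 1 = 22 = 2 · 11.
g is a primitive root iff g^(22/q) ≢ 1 (mod 23) for each prime q ∈ {2, 11}.
g = 2: 2^11 ≡ 1 — hits 1, so not a primitive root.
g = 3: 3^11 ≡ 1 — hits 1, so not a primitive root.
g = 4: 4^11 ≡ 1 — hits 1, so not a primitive root.
g = 5: 5^11 ≡ 22; 5^2 ≡ 2 — none is 1, so 5 is a primitive root.
The smallest primitive root modulo 23 is 5.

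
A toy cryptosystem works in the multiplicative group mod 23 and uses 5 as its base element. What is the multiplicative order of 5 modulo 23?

22

The order of 5 must divide φ(23) = 23 − 1 = 22 = 2 · 11.
Divisors of 22: 1, 2, 11, 22.
Check 5^d mod 23 for each divisor in increasing order:
5^1 ≡ 5 (mod 23)
5^2 ≡ 2 (mod 23)
5^11 ≡ 22 (mod 23)
5^22 ≡ 1 (mod 23) ✓
So ord_23(5) = 22.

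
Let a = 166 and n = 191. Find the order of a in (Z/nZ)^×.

38

The order of 166 must divide φ(191) = 191 − 1 = 190 = 2 · 5 · 19.
Divisors of 190: 1, 2, 5, 10, 19, 38, 95, 190.
Check 166^d mod 191 for each divisor in increasing order:
166^1 ≡ 166 (mod 191)
166^2 ≡ 52 (mod 191)
166^5 ≡ 14 (mod 191)
166^10 ≡ 5 (mod 191)
166^19 ≡ 190 (mod 191)
166^38 ≡ 1 (mod 191) ✓
Hence ord(166) = 38.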